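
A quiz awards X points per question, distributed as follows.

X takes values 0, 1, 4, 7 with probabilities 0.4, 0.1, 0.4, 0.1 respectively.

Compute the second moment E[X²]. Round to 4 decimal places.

E[X²] = (0)²(0.4) + (1)²(0.1) + (4)²(0.4) + (7)²(0.1) = 11.4

11.4000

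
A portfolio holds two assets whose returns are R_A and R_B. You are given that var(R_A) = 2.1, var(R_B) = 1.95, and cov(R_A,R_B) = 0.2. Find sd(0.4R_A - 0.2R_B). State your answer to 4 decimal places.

var(0.4R_A - 0.2R_B) = (0.4)²·var(R_A) + (-0.2)²·var(R_B) + 2·(0.4)·(-0.2)·cov(R_A,R_B)
= 0.16·2.1 + 0.04·1.95 + -0.16·0.2 = 0.382
sd(0.4R_A - 0.2R_B) = √0.382 ≈ 0.6181

0.6181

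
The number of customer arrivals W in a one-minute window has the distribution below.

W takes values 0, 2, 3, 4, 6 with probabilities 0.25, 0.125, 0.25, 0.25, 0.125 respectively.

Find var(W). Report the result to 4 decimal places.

3.6875

E[W] = (0)(0.25) + (2)(0.125) + (3)(0.25) + (4)(0.25) + (6)(0.125) = 2.75
E[W²] = (0)²(0.25) + (2)²(0.125) + (3)²(0.25) + (4)²(0.25) + (6)²(0.125) = 11.25
var(W) = E[W²] − (E[W])² = 11.25 − (2.75)² = 3.6875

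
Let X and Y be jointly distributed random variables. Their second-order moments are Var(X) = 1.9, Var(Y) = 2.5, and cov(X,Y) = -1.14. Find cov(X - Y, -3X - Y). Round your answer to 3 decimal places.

-5.480

cov(X - Y, -3X - Y) = (1)(-3)Var(X) + (-1)(-1)Var(Y) + [(1)(-1) + (-1)(-3)]cov(X,Y)
= -3·1.9 + 1·2.5 + 2·-1.14 = -5.48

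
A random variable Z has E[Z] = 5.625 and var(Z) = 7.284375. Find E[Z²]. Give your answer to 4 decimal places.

E[Z²] = var(Z) + (E[Z])² = 7.284375 + (5.625)² = 38.925

38.9250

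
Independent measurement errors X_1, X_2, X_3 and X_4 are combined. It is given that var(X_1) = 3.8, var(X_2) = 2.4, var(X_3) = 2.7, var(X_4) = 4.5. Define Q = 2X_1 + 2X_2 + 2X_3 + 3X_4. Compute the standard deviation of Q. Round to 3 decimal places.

8.724

By independence, var(Q) = (2)²var(X_1) + (2)²var(X_2) + (2)²var(X_3) + (3)²var(X_4)
= (2)²·3.8 + (2)²·2.4 + (2)²·2.7 + (3)²·4.5 = 76.1
σ(Q) = √76.1 ≈ 8.724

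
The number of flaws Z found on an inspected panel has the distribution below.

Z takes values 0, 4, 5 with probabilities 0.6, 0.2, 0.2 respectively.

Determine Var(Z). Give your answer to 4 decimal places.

E[Z] = (0)(0.6) + (4)(0.2) + (5)(0.2) = 1.8
E[Z²] = (0)²(0.6) + (4)²(0.2) + (5)²(0.2) = 8.2
Var(Z) = E[Z²] − (E[Z])² = 8.2 − (1.8)² = 4.96

4.9600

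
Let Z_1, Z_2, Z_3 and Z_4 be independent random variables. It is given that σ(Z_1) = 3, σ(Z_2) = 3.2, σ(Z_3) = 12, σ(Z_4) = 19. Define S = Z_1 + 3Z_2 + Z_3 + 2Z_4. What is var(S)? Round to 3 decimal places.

1689.160

var(Z_1) = 9, var(Z_2) = 10.24, var(Z_3) = 144, var(Z_4) = 361
By independence, var(S) = (1)²var(Z_1) + (3)²var(Z_2) + (1)²var(Z_3) + (2)²var(Z_4)
= (1)²·9 + (3)²·10.24 + (1)²·144 + (2)²·361 = 1689.16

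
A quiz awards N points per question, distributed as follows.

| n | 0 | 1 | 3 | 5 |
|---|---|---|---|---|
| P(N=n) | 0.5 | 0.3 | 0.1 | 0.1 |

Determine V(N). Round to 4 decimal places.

2.4900

E[N] = (0)(0.5) + (1)(0.3) + (3)(0.1) + (5)(0.1) = 1.1
E[N²] = (0)²(0.5) + (1)²(0.3) + (3)²(0.1) + (5)²(0.1) = 3.7
V(N) = E[N²] − (E[N])² = 3.7 − (1.1)² = 2.49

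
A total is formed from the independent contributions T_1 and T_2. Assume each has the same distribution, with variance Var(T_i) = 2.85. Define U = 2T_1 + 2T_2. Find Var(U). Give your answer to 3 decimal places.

22.800

By independence, Var(U) = (2)²Var(T_1) + (2)²Var(T_2)
= (2)²·2.85 + (2)²·2.85 = 22.8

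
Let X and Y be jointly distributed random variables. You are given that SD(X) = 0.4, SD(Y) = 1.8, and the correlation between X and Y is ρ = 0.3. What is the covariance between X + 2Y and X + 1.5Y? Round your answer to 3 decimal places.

V(X) = (0.4)² = 0.16;  V(Y) = (1.8)² = 3.24
Cov(X,Y) = ρ·SD(X)·SD(Y) = 0.3·0.4·1.8 = 0.216
Cov(X + 2Y, X + 1.5Y) = (1)(1)V(X) + (2)(1.5)V(Y) + [(1)(1.5) + (2)(1)]Cov(X,Y)
= 1·0.16 + 3·3.24 + 3.5·0.216 = 10.636

10.636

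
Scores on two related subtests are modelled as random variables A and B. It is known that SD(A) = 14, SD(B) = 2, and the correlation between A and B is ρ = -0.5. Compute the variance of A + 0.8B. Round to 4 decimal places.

176.1600

var(A) = (14)² = 196;  var(B) = (2)² = 4
Cov(A,B) = ρ·SD(A)·SD(B) = -0.5·14·2 = -14
var(A + 0.8B) = (1)²·var(A) + (0.8)²·var(B) + 2·(1)·(0.8)·Cov(A,B)
= 1·196 + 0.64·4 + 1.6·-14 = 176.16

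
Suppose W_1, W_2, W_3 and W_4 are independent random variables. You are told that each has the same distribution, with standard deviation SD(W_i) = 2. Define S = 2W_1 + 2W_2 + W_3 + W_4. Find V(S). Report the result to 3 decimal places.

V(W_i) = (2)² = 4
By independence, V(S) = (2)²V(W_1) + (2)²V(W_2) + (1)²V(W_3) + (1)²V(W_4)
= (2)²·4 + (2)²·4 + (1)²·4 + (1)²·4 = 40

40.000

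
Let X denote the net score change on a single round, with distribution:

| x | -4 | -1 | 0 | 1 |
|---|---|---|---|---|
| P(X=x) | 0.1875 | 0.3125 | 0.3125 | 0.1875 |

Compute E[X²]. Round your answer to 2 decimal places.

E[X²] = (-4)²(0.1875) + (-1)²(0.3125) + (0)²(0.3125) + (1)²(0.1875) = 3.5

3.50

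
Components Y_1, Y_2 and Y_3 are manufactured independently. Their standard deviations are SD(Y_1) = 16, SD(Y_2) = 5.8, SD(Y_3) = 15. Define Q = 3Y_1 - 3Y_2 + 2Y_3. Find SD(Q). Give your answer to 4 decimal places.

59.2179

Var(Y_1) = 256, Var(Y_2) = 33.64, Var(Y_3) = 225
By independence, Var(Q) = (3)²Var(Y_1) + (-3)²Var(Y_2) + (2)²Var(Y_3)
= (3)²·256 + (-3)²·33.64 + (2)²·225 = 3506.76
SD(Q) = √3506.76 ≈ 59.2179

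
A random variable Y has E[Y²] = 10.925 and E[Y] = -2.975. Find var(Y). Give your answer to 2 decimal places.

2.07

var(Y) = 10.925 − (-2.975)² = 2.074375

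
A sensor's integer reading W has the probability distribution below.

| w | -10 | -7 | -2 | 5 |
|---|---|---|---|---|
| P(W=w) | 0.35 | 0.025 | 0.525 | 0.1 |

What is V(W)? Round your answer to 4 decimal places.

22.9744

E[W] = (-10)(0.35) + (-7)(0.025) + (-2)(0.525) + (5)(0.1) = -4.225
E[W²] = (-10)²(0.35) + (-7)²(0.025) + (-2)²(0.525) + (5)²(0.1) = 40.825
V(W) = E[W²] − (E[W])² = 40.825 − (-4.225)² = 22.974375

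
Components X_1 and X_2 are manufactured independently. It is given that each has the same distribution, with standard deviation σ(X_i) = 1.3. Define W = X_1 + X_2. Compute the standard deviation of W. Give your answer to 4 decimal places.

Var(X_i) = (1.3)² = 1.69
By independence, Var(W) = (1)²Var(X_1) + (1)²Var(X_2)
= (1)²·1.69 + (1)²·1.69 = 3.38
σ(W) = √3.38 ≈ 1.8385

1.8385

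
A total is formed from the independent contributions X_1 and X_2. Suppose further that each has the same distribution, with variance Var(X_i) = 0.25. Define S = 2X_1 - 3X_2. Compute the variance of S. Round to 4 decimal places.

3.2500

By independence, Var(S) = (2)²Var(X_1) + (-3)²Var(X_2)
= (2)²·0.25 + (-3)²·0.25 = 3.25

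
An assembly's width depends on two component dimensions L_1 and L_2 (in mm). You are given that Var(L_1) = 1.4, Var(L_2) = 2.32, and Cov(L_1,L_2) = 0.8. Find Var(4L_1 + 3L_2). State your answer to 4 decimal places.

62.4800

Var(4L_1 + 3L_2) = (4)²·Var(L_1) + (3)²·Var(L_2) + 2·(4)·(3)·Cov(L_1,L_2)
= 16·1.4 + 9·2.32 + 24·0.8 = 62.48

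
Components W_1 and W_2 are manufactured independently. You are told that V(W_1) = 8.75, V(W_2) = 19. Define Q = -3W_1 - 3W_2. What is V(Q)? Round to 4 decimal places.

By independence, V(Q) = (-3)²V(W_1) + (-3)²V(W_2)
= (-3)²·8.75 + (-3)²·19 = 249.75

249.7500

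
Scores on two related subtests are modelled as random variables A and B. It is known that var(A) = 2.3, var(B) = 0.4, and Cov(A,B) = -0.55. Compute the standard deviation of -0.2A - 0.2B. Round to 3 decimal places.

0.253

var(-0.2A - 0.2B) = (-0.2)²·var(A) + (-0.2)²·var(B) + 2·(-0.2)·(-0.2)·Cov(A,B)
= 0.04·2.3 + 0.04·0.4 + 0.08·-0.55 = 0.064
SD(-0.2A - 0.2B) = √0.064 ≈ 0.253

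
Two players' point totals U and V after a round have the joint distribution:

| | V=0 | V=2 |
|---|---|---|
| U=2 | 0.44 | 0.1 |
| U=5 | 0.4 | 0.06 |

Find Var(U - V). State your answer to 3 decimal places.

2.936

E[U] = 3.38,  E[V] = 0.32,  E[UV] = 1
Var(U) = 13.66 − (3.38)² = 2.2356;  Var(V) = 0.64 − (0.32)² = 0.5376
Cov(U,V) = 1 − (3.38)(0.32) = -0.0816
Var(U - V) = (1)²·2.2356 + (-1)²·0.5376 + 2·(1)·(-1)·-0.0816 = 2.9364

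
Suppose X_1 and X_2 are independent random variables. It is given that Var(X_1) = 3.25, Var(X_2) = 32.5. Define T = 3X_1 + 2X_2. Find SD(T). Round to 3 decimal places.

12.619

By independence, Var(T) = (3)²Var(X_1) + (2)²Var(X_2)
= (3)²·3.25 + (2)²·32.5 = 159.25
SD(T) = √159.25 ≈ 12.619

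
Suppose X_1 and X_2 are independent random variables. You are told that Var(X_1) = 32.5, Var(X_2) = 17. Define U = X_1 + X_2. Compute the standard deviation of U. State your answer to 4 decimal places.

7.0356

By independence, Var(U) = (1)²Var(X_1) + (1)²Var(X_2)
= (1)²·32.5 + (1)²·17 = 49.5
σ(U) = √49.5 ≈ 7.0356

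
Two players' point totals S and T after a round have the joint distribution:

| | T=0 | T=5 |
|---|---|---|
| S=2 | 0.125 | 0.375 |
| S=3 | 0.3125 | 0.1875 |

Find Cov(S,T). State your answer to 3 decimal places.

-0.469

E[S] = 2.5,  E[T] = 2.8125
E[ST] = 6.5625
Cov(S,T) = E[ST] − E[S]E[T] = 6.5625 − (2.5)(2.8125) = -0.46875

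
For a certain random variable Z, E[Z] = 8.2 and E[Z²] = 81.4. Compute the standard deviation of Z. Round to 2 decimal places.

3.76

Var(Z) = 81.4 − (8.2)² = 14.16
sd(Z) = √14.16 ≈ 3.76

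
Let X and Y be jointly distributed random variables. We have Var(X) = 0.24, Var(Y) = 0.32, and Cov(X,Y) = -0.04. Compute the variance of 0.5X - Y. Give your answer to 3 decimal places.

Var(0.5X - Y) = (0.5)²·Var(X) + (-1)²·Var(Y) + 2·(0.5)·(-1)·Cov(X,Y)
= 0.25·0.24 + 1·0.32 + -1·-0.04 = 0.42

0.420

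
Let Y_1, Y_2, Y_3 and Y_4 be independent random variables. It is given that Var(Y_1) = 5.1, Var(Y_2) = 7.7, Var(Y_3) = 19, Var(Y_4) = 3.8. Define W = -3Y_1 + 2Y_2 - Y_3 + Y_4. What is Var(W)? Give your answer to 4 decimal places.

99.5000

By independence, Var(W) = (-3)²Var(Y_1) + (2)²Var(Y_2) + (-1)²Var(Y_3) + (1)²Var(Y_4)
= (-3)²·5.1 + (2)²·7.7 + (-1)²·19 + (1)²·3.8 = 99.5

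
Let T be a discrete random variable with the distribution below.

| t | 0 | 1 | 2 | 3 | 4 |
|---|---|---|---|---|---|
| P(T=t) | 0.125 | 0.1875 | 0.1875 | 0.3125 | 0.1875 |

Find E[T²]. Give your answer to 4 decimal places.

E[T²] = (0)²(0.125) + (1)²(0.1875) + (2)²(0.1875) + (3)²(0.3125) + (4)²(0.1875) = 6.75

6.7500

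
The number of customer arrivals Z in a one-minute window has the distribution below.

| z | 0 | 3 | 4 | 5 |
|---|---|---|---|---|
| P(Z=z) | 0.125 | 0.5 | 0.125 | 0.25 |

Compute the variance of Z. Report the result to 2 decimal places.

E[Z] = (0)(0.125) + (3)(0.5) + (4)(0.125) + (5)(0.25) = 3.25
E[Z²] = (0)²(0.125) + (3)²(0.5) + (4)²(0.125) + (5)²(0.25) = 12.75
Var(Z) = E[Z²] − (E[Z])² = 12.75 − (3.25)² = 2.1875

2.19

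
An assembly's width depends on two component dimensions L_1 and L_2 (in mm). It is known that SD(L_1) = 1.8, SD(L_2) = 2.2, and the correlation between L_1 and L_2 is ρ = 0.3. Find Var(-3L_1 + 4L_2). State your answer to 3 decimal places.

Var(L_1) = (1.8)² = 3.24;  Var(L_2) = (2.2)² = 4.84
Cov(L_1,L_2) = ρ·SD(L_1)·SD(L_2) = 0.3·1.8·2.2 = 1.188
Var(-3L_1 + 4L_2) = (-3)²·Var(L_1) + (4)²·Var(L_2) + 2·(-3)·(4)·Cov(L_1,L_2)
= 9·3.24 + 16·4.84 + -24·1.188 = 78.088

78.088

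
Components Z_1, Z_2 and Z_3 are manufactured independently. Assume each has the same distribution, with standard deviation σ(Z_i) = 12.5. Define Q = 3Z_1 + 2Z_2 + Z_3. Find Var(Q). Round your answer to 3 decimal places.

2187.500

Var(Z_i) = (12.5)² = 156.25
By independence, Var(Q) = (3)²Var(Z_1) + (2)²Var(Z_2) + (1)²Var(Z_3)
= (3)²·156.25 + (2)²·156.25 + (1)²·156.25 = 2187.5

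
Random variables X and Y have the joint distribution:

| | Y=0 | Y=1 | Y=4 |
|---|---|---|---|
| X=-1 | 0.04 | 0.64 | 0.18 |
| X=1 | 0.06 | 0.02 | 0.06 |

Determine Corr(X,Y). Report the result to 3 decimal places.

E[X] = -0.72,  E[Y] = 1.62
E[XY] = -1.1
cov(X,Y) = E[XY] − E[X]E[Y] = -1.1 − (-0.72)(1.62) = 0.0664
var(X) = 0.4816,  var(Y) = 1.8756
ρ = 0.0664 / √(0.4816·1.8756) ≈ 0.070

0.070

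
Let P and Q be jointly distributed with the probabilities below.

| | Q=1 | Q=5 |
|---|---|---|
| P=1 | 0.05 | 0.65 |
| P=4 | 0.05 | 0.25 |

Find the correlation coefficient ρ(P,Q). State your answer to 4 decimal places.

-0.1455

E[P] = 1.9,  E[Q] = 4.6
E[PQ] = 8.5
Cov(P,Q) = E[PQ] − E[P]E[Q] = 8.5 − (1.9)(4.6) = -0.24
Var(P) = 1.89,  Var(Q) = 1.44
ρ = -0.24 / √(1.89·1.44) ≈ -0.1455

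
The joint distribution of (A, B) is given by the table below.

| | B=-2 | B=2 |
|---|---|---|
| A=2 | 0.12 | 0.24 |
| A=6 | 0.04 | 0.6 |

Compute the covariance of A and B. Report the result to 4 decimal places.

E[A] = 4.56,  E[B] = 1.36
E[AB] = 7.2
Cov(A,B) = E[AB] − E[A]E[B] = 7.2 − (4.56)(1.36) = 0.9984

0.9984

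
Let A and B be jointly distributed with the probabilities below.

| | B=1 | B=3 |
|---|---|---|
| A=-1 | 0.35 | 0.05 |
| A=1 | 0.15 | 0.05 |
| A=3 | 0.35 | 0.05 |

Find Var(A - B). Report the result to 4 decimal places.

E[A] = 1,  E[B] = 1.3,  E[AB] = 1.3
Var(A) = 4.2 − (1)² = 3.2;  Var(B) = 2.2 − (1.3)² = 0.51
cov(A,B) = 1.3 − (1)(1.3) = 0
Var(A - B) = (1)²·3.2 + (-1)²·0.51 + 2·(1)·(-1)·0 = 3.71

3.7100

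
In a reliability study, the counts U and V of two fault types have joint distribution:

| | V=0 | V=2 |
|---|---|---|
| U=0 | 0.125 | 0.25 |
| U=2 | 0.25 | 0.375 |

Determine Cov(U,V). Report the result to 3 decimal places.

-0.063

E[U] = 1.25,  E[V] = 1.25
E[UV] = 1.5
Cov(U,V) = E[UV] − E[U]E[V] = 1.5 − (1.25)(1.25) = -0.0625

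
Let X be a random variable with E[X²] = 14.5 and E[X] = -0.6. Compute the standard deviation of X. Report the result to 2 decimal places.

3.76

var(X) = 14.5 − (-0.6)² = 14.14
σ(X) = √14.14 ≈ 3.76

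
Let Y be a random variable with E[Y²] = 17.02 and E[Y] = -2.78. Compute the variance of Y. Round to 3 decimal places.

9.292

var(Y) = 17.02 − (-2.78)² = 9.2916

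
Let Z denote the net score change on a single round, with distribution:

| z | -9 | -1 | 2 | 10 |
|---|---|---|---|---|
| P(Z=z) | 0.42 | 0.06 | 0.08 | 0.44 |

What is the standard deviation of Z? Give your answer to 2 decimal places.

E[Z] = (-9)(0.42) + (-1)(0.06) + (2)(0.08) + (10)(0.44) = 0.72
E[Z²] = (-9)²(0.42) + (-1)²(0.06) + (2)²(0.08) + (10)²(0.44) = 78.4
Var(Z) = E[Z²] − (E[Z])² = 78.4 − (0.72)² = 77.8816
SD(Z) = √77.8816 ≈ 8.83

8.83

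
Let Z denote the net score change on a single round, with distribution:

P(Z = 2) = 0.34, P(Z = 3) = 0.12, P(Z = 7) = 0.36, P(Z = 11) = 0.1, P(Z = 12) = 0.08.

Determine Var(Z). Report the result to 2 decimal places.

E[Z] = (2)(0.34) + (3)(0.12) + (7)(0.36) + (11)(0.1) + (12)(0.08) = 5.62
E[Z²] = (2)²(0.34) + (3)²(0.12) + (7)²(0.36) + (11)²(0.1) + (12)²(0.08) = 43.7
Var(Z) = E[Z²] − (E[Z])² = 43.7 − (5.62)² = 12.1156

12.12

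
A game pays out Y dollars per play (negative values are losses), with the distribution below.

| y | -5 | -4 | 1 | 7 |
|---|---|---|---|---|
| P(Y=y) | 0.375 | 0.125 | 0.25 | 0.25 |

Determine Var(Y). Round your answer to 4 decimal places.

E[Y] = (-5)(0.375) + (-4)(0.125) + (1)(0.25) + (7)(0.25) = -0.375
E[Y²] = (-5)²(0.375) + (-4)²(0.125) + (1)²(0.25) + (7)²(0.25) = 23.875
Var(Y) = E[Y²] − (E[Y])² = 23.875 − (-0.375)² = 23.734375

23.7344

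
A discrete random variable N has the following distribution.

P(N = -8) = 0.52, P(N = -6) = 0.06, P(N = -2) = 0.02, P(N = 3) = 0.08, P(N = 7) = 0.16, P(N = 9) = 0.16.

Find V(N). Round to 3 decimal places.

E[N] = (-8)(0.52) + (-6)(0.06) + (-2)(0.02) + (3)(0.08) + (7)(0.16) + (9)(0.16) = -1.76
E[N²] = (-8)²(0.52) + (-6)²(0.06) + (-2)²(0.02) + (3)²(0.08) + (7)²(0.16) + (9)²(0.16) = 57.04
V(N) = E[N²] − (E[N])² = 57.04 − (-1.76)² = 53.9424

53.942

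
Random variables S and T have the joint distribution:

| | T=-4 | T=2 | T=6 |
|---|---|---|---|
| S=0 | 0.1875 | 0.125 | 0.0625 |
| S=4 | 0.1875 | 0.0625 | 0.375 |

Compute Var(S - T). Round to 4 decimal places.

E[S] = 2.5,  E[T] = 1.5,  E[ST] = 6.5
Var(S) = 10 − (2.5)² = 3.75;  Var(T) = 22.5 − (1.5)² = 20.25
Cov(S,T) = 6.5 − (2.5)(1.5) = 2.75
Var(S - T) = (1)²·3.75 + (-1)²·20.25 + 2·(1)·(-1)·2.75 = 18.5

18.5000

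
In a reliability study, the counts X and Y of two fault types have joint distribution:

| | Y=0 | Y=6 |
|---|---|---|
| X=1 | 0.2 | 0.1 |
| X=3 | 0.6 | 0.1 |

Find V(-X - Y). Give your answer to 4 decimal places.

E[X] = 2.4,  E[Y] = 1.2,  E[XY] = 2.4
V(X) = 6.6 − (2.4)² = 0.84;  V(Y) = 7.2 − (1.2)² = 5.76
Cov(X,Y) = 2.4 − (2.4)(1.2) = -0.48
V(-X - Y) = (-1)²·0.84 + (-1)²·5.76 + 2·(-1)·(-1)·-0.48 = 5.64

5.6400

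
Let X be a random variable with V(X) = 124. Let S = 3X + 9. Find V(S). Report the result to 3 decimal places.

V(3X + 9) = (3)²·V(X) = 9·124 = 1116

1116.000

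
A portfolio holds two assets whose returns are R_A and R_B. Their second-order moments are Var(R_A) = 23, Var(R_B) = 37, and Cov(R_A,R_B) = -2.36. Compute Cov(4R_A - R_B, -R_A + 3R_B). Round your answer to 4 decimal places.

-233.6800

Cov(4R_A - R_B, -R_A + 3R_B) = (4)(-1)Var(R_A) + (-1)(3)Var(R_B) + [(4)(3) + (-1)(-1)]Cov(R_A,R_B)
= -4·23 + -3·37 + 13·-2.36 = -233.68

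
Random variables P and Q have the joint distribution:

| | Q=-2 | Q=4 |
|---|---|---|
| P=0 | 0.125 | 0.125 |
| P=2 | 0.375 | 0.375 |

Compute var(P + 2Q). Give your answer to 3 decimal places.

36.750

E[P] = 1.5,  E[Q] = 1,  E[PQ] = 1.5
var(P) = 3 − (1.5)² = 0.75;  var(Q) = 10 − (1)² = 9
Cov(P,Q) = 1.5 − (1.5)(1) = 0
var(P + 2Q) = (1)²·0.75 + (2)²·9 + 2·(1)·(2)·0 = 36.75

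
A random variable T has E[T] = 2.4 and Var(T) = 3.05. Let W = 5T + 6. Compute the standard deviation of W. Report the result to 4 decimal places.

8.7321

Var(5T + 6) = (5)²·3.05 = 76.25
sd(W) = √76.25 ≈ 8.7321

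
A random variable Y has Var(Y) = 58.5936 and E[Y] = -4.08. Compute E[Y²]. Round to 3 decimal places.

E[Y²] = Var(Y) + (E[Y])² = 58.5936 + (-4.08)² = 75.24

75.240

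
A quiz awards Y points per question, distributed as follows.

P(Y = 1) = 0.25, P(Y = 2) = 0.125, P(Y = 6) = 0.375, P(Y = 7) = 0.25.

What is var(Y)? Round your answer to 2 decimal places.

6.25

E[Y] = (1)(0.25) + (2)(0.125) + (6)(0.375) + (7)(0.25) = 4.5
E[Y²] = (1)²(0.25) + (2)²(0.125) + (6)²(0.375) + (7)²(0.25) = 26.5
var(Y) = E[Y²] − (E[Y])² = 26.5 − (4.5)² = 6.25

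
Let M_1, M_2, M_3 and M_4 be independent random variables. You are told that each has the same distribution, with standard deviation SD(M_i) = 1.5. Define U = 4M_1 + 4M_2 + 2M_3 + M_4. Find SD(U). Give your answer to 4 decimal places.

9.1241

Var(M_i) = (1.5)² = 2.25
By independence, Var(U) = (4)²Var(M_1) + (4)²Var(M_2) + (2)²Var(M_3) + (1)²Var(M_4)
= (4)²·2.25 + (4)²·2.25 + (2)²·2.25 + (1)²·2.25 = 83.25
SD(U) = √83.25 ≈ 9.1241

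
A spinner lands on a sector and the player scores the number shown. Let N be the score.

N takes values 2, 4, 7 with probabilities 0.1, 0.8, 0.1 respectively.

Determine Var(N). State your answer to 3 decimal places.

E[N] = (2)(0.1) + (4)(0.8) + (7)(0.1) = 4.1
E[N²] = (2)²(0.1) + (4)²(0.8) + (7)²(0.1) = 18.1
Var(N) = E[N²] − (E[N])² = 18.1 − (4.1)² = 1.29

1.290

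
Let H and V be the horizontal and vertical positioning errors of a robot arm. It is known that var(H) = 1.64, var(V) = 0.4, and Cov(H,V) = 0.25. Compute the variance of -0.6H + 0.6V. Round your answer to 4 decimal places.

0.5544

var(-0.6H + 0.6V) = (-0.6)²·var(H) + (0.6)²·var(V) + 2·(-0.6)·(0.6)·Cov(H,V)
= 0.36·1.64 + 0.36·0.4 + -0.72·0.25 = 0.5544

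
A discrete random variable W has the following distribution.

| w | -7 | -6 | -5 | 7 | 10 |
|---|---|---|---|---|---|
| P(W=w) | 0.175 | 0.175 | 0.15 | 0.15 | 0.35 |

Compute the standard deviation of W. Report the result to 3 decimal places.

7.658

E[W] = (-7)(0.175) + (-6)(0.175) + (-5)(0.15) + (7)(0.15) + (10)(0.35) = 1.525
E[W²] = (-7)²(0.175) + (-6)²(0.175) + (-5)²(0.15) + (7)²(0.15) + (10)²(0.35) = 60.975
V(W) = E[W²] − (E[W])² = 60.975 − (1.525)² = 58.649375
sd(W) = √58.649375 ≈ 7.658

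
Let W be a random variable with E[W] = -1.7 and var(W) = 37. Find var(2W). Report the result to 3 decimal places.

var(2W) = (2)²·var(W) = 4·37 = 148

148.000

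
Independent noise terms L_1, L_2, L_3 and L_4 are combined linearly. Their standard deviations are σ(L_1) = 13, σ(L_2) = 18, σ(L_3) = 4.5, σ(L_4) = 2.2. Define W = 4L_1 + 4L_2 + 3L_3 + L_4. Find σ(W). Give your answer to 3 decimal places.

Var(L_1) = 169, Var(L_2) = 324, Var(L_3) = 20.25, Var(L_4) = 4.84
By independence, Var(W) = (4)²Var(L_1) + (4)²Var(L_2) + (3)²Var(L_3) + (1)²Var(L_4)
= (4)²·169 + (4)²·324 + (3)²·20.25 + (1)²·4.84 = 8075.09
σ(W) = √8075.09 ≈ 89.862

89.862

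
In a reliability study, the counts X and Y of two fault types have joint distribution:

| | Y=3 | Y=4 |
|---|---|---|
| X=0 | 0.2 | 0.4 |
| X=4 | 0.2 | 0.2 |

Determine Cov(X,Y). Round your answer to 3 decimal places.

E[X] = 1.6,  E[Y] = 3.6
E[XY] = 5.6
Cov(X,Y) = E[XY] − E[X]E[Y] = 5.6 − (1.6)(3.6) = -0.16

-0.160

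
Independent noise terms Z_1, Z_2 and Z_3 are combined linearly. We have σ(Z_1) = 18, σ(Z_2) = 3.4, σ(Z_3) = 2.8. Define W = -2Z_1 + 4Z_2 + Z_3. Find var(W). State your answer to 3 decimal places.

var(Z_1) = 324, var(Z_2) = 11.56, var(Z_3) = 7.84
By independence, var(W) = (-2)²var(Z_1) + (4)²var(Z_2) + (1)²var(Z_3)
= (-2)²·324 + (4)²·11.56 + (1)²·7.84 = 1488.8

1488.800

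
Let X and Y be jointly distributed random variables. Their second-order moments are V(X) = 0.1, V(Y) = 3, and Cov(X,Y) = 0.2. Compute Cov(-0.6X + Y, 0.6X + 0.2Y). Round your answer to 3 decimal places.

0.660

Cov(-0.6X + Y, 0.6X + 0.2Y) = (-0.6)(0.6)V(X) + (1)(0.2)V(Y) + [(-0.6)(0.2) + (1)(0.6)]Cov(X,Y)
= -0.36·0.1 + 0.2·3 + 0.48·0.2 = 0.66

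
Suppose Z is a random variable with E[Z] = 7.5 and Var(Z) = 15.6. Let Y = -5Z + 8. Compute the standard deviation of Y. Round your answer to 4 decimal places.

Var(-5Z + 8) = (-5)²·15.6 = 390
SD(Y) = √390 ≈ 19.7484

19.7484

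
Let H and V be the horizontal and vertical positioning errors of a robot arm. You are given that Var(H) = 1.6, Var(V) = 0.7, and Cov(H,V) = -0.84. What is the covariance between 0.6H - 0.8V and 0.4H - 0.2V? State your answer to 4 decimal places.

Cov(0.6H - 0.8V, 0.4H - 0.2V) = (0.6)(0.4)Var(H) + (-0.8)(-0.2)Var(V) + [(0.6)(-0.2) + (-0.8)(0.4)]Cov(H,V)
= 0.24·1.6 + 0.16·0.7 + -0.44·-0.84 = 0.8656

0.8656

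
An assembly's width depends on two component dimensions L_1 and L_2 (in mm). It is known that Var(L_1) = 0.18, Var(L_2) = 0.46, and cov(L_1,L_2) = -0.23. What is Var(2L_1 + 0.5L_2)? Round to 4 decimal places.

Var(2L_1 + 0.5L_2) = (2)²·Var(L_1) + (0.5)²·Var(L_2) + 2·(2)·(0.5)·cov(L_1,L_2)
= 4·0.18 + 0.25·0.46 + 2·-0.23 = 0.375

0.3750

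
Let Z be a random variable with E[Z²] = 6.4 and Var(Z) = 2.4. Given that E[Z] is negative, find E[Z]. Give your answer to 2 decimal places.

-2.00

(E[Z])² = E[Z²] − Var(Z) = 6.4 − 2.4 = 4
E[Z] = −√4 = -2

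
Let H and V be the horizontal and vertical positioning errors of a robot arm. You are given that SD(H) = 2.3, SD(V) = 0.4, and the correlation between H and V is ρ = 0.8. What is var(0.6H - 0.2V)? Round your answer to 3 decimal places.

1.734

var(H) = (2.3)² = 5.29;  var(V) = (0.4)² = 0.16
Cov(H,V) = ρ·SD(H)·SD(V) = 0.8·2.3·0.4 = 0.736
var(0.6H - 0.2V) = (0.6)²·var(H) + (-0.2)²·var(V) + 2·(0.6)·(-0.2)·Cov(H,V)
= 0.36·5.29 + 0.04·0.16 + -0.24·0.736 = 1.73416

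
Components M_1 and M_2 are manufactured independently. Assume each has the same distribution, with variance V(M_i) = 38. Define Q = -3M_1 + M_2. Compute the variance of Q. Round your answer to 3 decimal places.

By independence, V(Q) = (-3)²V(M_1) + (1)²V(M_2)
= (-3)²·38 + (1)²·38 = 380

380.000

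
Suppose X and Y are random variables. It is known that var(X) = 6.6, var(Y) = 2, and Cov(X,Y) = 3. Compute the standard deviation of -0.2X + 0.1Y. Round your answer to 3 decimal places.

0.405

var(-0.2X + 0.1Y) = (-0.2)²·var(X) + (0.1)²·var(Y) + 2·(-0.2)·(0.1)·Cov(X,Y)
= 0.04·6.6 + 0.01·2 + -0.04·3 = 0.164
sd(-0.2X + 0.1Y) = √0.164 ≈ 0.405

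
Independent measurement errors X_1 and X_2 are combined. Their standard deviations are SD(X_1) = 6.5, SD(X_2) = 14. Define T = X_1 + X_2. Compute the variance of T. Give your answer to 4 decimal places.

238.2500

var(X_1) = 42.25, var(X_2) = 196
By independence, var(T) = (1)²var(X_1) + (1)²var(X_2)
= (1)²·42.25 + (1)²·196 = 238.25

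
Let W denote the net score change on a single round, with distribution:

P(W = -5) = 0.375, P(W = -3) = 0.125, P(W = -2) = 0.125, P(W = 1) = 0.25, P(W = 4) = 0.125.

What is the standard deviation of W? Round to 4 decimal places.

E[W] = (-5)(0.375) + (-3)(0.125) + (-2)(0.125) + (1)(0.25) + (4)(0.125) = -1.75
E[W²] = (-5)²(0.375) + (-3)²(0.125) + (-2)²(0.125) + (1)²(0.25) + (4)²(0.125) = 13.25
Var(W) = E[W²] − (E[W])² = 13.25 − (-1.75)² = 10.1875
SD(W) = √10.1875 ≈ 3.1918

3.1918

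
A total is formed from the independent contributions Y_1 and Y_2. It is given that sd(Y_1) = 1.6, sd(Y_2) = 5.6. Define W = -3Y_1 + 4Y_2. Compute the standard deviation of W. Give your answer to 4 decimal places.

var(Y_1) = 2.56, var(Y_2) = 31.36
By independence, var(W) = (-3)²var(Y_1) + (4)²var(Y_2)
= (-3)²·2.56 + (4)²·31.36 = 524.8
sd(W) = √524.8 ≈ 22.9085

22.9085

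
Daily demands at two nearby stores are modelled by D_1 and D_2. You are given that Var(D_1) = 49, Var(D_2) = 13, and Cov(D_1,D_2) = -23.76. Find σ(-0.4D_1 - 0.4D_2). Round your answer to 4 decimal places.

Var(-0.4D_1 - 0.4D_2) = (-0.4)²·Var(D_1) + (-0.4)²·Var(D_2) + 2·(-0.4)·(-0.4)·Cov(D_1,D_2)
= 0.16·49 + 0.16·13 + 0.32·-23.76 = 2.3168
σ(-0.4D_1 - 0.4D_2) = √2.3168 ≈ 1.5221

1.5221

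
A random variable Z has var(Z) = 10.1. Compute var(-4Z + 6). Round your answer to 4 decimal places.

161.6000

var(-4Z + 6) = (-4)²·var(Z) = 16·10.1 = 161.6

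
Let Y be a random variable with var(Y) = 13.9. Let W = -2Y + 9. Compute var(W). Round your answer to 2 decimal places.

var(-2Y + 9) = (-2)²·var(Y) = 4·13.9 = 55.6

55.60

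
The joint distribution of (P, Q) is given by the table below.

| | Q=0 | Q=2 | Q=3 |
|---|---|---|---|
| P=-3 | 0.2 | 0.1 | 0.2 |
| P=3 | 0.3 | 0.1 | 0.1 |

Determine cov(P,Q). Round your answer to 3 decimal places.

-0.900

E[P] = 0,  E[Q] = 1.3
E[PQ] = -0.9
cov(P,Q) = E[PQ] − E[P]E[Q] = -0.9 − (0)(1.3) = -0.9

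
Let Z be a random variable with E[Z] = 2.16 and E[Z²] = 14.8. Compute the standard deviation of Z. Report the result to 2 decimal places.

3.18

V(Z) = 14.8 − (2.16)² = 10.1344
SD(Z) = √10.1344 ≈ 3.18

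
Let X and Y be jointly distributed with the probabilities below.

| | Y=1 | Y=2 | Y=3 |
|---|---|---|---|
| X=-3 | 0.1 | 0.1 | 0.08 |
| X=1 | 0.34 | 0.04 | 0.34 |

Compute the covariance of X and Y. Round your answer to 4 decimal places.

0.0576

E[X] = -0.12,  E[Y] = 1.98
E[XY] = -0.18
Cov(X,Y) = E[XY] − E[X]E[Y] = -0.18 − (-0.12)(1.98) = 0.0576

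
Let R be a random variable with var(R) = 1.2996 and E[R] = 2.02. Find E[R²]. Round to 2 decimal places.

E[R²] = var(R) + (E[R])² = 1.2996 + (2.02)² = 5.38

5.38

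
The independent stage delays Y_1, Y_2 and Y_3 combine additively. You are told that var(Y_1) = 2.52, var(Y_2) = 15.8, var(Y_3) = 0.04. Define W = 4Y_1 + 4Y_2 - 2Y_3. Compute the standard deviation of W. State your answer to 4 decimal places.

17.1254

By independence, var(W) = (4)²var(Y_1) + (4)²var(Y_2) + (-2)²var(Y_3)
= (4)²·2.52 + (4)²·15.8 + (-2)²·0.04 = 293.28
sd(W) = √293.28 ≈ 17.1254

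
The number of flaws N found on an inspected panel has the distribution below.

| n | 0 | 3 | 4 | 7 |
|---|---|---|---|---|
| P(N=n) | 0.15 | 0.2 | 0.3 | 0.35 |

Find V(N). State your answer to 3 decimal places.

5.688

E[N] = (0)(0.15) + (3)(0.2) + (4)(0.3) + (7)(0.35) = 4.25
E[N²] = (0)²(0.15) + (3)²(0.2) + (4)²(0.3) + (7)²(0.35) = 23.75
V(N) = E[N²] − (E[N])² = 23.75 − (4.25)² = 5.6875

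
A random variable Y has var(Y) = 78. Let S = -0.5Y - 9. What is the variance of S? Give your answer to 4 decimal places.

19.5000

var(-0.5Y - 9) = (-0.5)²·var(Y) = 0.25·78 = 19.5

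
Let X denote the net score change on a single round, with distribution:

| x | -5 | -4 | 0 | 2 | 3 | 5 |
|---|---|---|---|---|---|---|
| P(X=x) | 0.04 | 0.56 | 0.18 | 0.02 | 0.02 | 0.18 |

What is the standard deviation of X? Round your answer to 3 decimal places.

E[X] = (-5)(0.04) + (-4)(0.56) + (0)(0.18) + (2)(0.02) + (3)(0.02) + (5)(0.18) = -1.44
E[X²] = (-5)²(0.04) + (-4)²(0.56) + (0)²(0.18) + (2)²(0.02) + (3)²(0.02) + (5)²(0.18) = 14.72
Var(X) = E[X²] − (E[X])² = 14.72 − (-1.44)² = 12.6464
SD(X) = √12.6464 ≈ 3.556

3.556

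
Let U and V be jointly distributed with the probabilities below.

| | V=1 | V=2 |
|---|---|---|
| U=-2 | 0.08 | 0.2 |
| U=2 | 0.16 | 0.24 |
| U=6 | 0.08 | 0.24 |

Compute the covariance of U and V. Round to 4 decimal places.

E[U] = 2.16,  E[V] = 1.68
E[UV] = 3.68
Cov(U,V) = E[UV] − E[U]E[V] = 3.68 − (2.16)(1.68) = 0.0512

0.0512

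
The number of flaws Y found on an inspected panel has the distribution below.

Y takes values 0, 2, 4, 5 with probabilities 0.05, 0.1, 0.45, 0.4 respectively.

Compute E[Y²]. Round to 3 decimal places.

E[Y²] = (0)²(0.05) + (2)²(0.1) + (4)²(0.45) + (5)²(0.4) = 17.6

17.600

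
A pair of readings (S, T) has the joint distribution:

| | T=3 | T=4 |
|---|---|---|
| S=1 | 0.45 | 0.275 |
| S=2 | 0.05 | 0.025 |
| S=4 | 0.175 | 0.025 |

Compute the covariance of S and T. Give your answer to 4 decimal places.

-0.1194

E[S] = 1.675,  E[T] = 3.325
E[ST] = 5.45
Cov(S,T) = E[ST] − E[S]E[T] = 5.45 − (1.675)(3.325) = -0.119375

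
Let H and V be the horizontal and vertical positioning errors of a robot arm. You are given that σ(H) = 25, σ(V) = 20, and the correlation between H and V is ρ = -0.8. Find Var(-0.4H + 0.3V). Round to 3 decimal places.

Var(H) = (25)² = 625;  Var(V) = (20)² = 400
Cov(H,V) = ρ·σ(H)·σ(V) = -0.8·25·20 = -400
Var(-0.4H + 0.3V) = (-0.4)²·Var(H) + (0.3)²·Var(V) + 2·(-0.4)·(0.3)·Cov(H,V)
= 0.16·625 + 0.09·400 + -0.24·-400 = 232

232.000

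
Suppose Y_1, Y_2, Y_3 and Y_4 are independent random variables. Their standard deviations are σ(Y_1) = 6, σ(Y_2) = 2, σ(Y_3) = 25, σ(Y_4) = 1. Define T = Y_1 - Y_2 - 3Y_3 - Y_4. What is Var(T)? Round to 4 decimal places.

Var(Y_1) = 36, Var(Y_2) = 4, Var(Y_3) = 625, Var(Y_4) = 1
By independence, Var(T) = (1)²Var(Y_1) + (-1)²Var(Y_2) + (-3)²Var(Y_3) + (-1)²Var(Y_4)
= (1)²·36 + (-1)²·4 + (-3)²·625 + (-1)²·1 = 5666

5666.0000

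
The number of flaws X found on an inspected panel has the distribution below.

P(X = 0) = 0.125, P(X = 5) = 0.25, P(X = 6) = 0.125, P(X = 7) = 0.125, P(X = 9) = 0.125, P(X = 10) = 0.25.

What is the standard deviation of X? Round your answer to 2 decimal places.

3.12

E[X] = (0)(0.125) + (5)(0.25) + (6)(0.125) + (7)(0.125) + (9)(0.125) + (10)(0.25) = 6.5
E[X²] = (0)²(0.125) + (5)²(0.25) + (6)²(0.125) + (7)²(0.125) + (9)²(0.125) + (10)²(0.25) = 52
Var(X) = E[X²] − (E[X])² = 52 − (6.5)² = 9.75
SD(X) = √9.75 ≈ 3.12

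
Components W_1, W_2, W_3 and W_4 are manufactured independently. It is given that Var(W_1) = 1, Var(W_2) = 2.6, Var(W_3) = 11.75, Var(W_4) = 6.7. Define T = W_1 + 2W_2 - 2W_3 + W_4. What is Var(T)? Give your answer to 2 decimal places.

By independence, Var(T) = (1)²Var(W_1) + (2)²Var(W_2) + (-2)²Var(W_3) + (1)²Var(W_4)
= (1)²·1 + (2)²·2.6 + (-2)²·11.75 + (1)²·6.7 = 65.1

65.10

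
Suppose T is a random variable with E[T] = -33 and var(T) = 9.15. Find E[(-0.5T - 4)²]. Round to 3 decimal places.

158.538

E[-0.5T - 4] = -0.5·-33 − 4 = 12.5
var(-0.5T - 4) = (-0.5)²·9.15 = 2.2875
E[(-0.5T - 4)²] = var((-0.5T - 4)) + (E[(-0.5T - 4)])² = 2.2875 + (12.5)² = 158.5375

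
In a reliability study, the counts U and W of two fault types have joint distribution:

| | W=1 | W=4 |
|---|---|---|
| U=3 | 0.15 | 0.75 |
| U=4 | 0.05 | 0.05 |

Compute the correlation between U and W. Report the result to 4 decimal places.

-0.2500

E[U] = 3.1,  E[W] = 3.4
E[UW] = 10.45
Cov(U,W) = E[UW] − E[U]E[W] = 10.45 − (3.1)(3.4) = -0.09
var(U) = 0.09,  var(W) = 1.44
ρ = -0.09 / √(0.09·1.44) ≈ -0.2500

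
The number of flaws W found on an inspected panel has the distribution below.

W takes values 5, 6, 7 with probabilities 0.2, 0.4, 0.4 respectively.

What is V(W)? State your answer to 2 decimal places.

0.56

E[W] = (5)(0.2) + (6)(0.4) + (7)(0.4) = 6.2
E[W²] = (5)²(0.2) + (6)²(0.4) + (7)²(0.4) = 39
V(W) = E[W²] − (E[W])² = 39 − (6.2)² = 0.56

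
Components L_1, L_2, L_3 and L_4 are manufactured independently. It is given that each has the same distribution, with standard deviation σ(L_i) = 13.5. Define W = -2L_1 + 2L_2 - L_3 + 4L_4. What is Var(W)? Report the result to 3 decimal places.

4556.250

Var(L_i) = (13.5)² = 182.25
By independence, Var(W) = (-2)²Var(L_1) + (2)²Var(L_2) + (-1)²Var(L_3) + (4)²Var(L_4)
= (-2)²·182.25 + (2)²·182.25 + (-1)²·182.25 + (4)²·182.25 = 4556.25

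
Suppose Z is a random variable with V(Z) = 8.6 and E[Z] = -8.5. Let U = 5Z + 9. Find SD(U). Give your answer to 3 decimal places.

V(5Z + 9) = (5)²·8.6 = 215
SD(U) = √215 ≈ 14.663

14.663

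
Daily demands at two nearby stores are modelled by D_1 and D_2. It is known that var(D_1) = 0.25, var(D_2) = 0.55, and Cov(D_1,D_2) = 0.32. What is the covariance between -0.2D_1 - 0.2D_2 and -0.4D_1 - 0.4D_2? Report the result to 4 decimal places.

Cov(-0.2D_1 - 0.2D_2, -0.4D_1 - 0.4D_2) = (-0.2)(-0.4)var(D_1) + (-0.2)(-0.4)var(D_2) + [(-0.2)(-0.4) + (-0.2)(-0.4)]Cov(D_1,D_2)
= 0.08·0.25 + 0.08·0.55 + 0.16·0.32 = 0.1152

0.1152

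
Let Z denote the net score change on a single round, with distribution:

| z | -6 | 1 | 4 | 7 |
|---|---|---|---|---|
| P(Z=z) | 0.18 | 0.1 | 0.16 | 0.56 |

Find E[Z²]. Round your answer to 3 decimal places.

E[Z²] = (-6)²(0.18) + (1)²(0.1) + (4)²(0.16) + (7)²(0.56) = 36.58

36.580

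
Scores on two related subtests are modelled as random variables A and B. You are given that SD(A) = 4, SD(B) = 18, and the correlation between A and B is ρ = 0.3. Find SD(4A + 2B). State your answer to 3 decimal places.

Var(A) = (4)² = 16;  Var(B) = (18)² = 324
cov(A,B) = ρ·SD(A)·SD(B) = 0.3·4·18 = 21.6
Var(4A + 2B) = (4)²·Var(A) + (2)²·Var(B) + 2·(4)·(2)·cov(A,B)
= 16·16 + 4·324 + 16·21.6 = 1897.6
SD(4A + 2B) = √1897.6 ≈ 43.561

43.561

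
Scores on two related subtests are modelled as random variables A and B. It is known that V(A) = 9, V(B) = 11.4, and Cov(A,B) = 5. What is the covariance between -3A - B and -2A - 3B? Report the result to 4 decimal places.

143.2000

Cov(-3A - B, -2A - 3B) = (-3)(-2)V(A) + (-1)(-3)V(B) + [(-3)(-3) + (-1)(-2)]Cov(A,B)
= 6·9 + 3·11.4 + 11·5 = 143.2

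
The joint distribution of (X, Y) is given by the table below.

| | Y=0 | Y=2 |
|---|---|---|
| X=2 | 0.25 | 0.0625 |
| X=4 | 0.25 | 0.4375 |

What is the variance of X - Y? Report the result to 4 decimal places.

E[X] = 3.375,  E[Y] = 1,  E[XY] = 3.75
V(X) = 12.25 − (3.375)² = 0.859375;  V(Y) = 2 − (1)² = 1
Cov(X,Y) = 3.75 − (3.375)(1) = 0.375
V(X - Y) = (1)²·0.859375 + (-1)²·1 + 2·(1)·(-1)·0.375 = 1.109375

1.1094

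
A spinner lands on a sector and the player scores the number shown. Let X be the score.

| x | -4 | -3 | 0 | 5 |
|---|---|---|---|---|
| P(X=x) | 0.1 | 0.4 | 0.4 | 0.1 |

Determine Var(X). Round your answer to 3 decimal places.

E[X] = (-4)(0.1) + (-3)(0.4) + (0)(0.4) + (5)(0.1) = -1.1
E[X²] = (-4)²(0.1) + (-3)²(0.4) + (0)²(0.4) + (5)²(0.1) = 7.7
Var(X) = E[X²] − (E[X])² = 7.7 − (-1.1)² = 6.49

6.490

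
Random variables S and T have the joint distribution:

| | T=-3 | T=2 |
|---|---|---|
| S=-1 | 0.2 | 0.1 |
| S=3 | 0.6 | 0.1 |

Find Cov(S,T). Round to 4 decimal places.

-0.8000

E[S] = 1.8,  E[T] = -2
E[ST] = -4.4
Cov(S,T) = E[ST] − E[S]E[T] = -4.4 − (1.8)(-2) = -0.8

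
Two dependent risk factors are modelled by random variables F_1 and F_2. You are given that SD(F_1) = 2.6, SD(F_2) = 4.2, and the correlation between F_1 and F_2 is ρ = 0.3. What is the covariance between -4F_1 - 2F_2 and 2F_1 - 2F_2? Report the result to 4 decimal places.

Var(F_1) = (2.6)² = 6.76;  Var(F_2) = (4.2)² = 17.64
Cov(F_1,F_2) = ρ·SD(F_1)·SD(F_2) = 0.3·2.6·4.2 = 3.276
Cov(-4F_1 - 2F_2, 2F_1 - 2F_2) = (-4)(2)Var(F_1) + (-2)(-2)Var(F_2) + [(-4)(-2) + (-2)(2)]Cov(F_1,F_2)
= -8·6.76 + 4·17.64 + 4·3.276 = 29.584

29.5840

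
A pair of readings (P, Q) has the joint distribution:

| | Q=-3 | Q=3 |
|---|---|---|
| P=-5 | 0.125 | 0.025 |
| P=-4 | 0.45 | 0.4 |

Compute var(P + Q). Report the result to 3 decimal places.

9.390

E[P] = -4.15,  E[Q] = -0.45,  E[PQ] = 2.1
var(P) = 17.35 − (-4.15)² = 0.1275;  var(Q) = 9 − (-0.45)² = 8.7975
Cov(P,Q) = 2.1 − (-4.15)(-0.45) = 0.2325
var(P + Q) = (1)²·0.1275 + (1)²·8.7975 + 2·(1)·(1)·0.2325 = 9.39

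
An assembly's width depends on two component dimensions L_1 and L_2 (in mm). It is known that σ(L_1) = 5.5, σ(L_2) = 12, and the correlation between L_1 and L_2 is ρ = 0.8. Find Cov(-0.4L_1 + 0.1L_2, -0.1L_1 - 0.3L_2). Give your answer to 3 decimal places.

2.698

V(L_1) = (5.5)² = 30.25;  V(L_2) = (12)² = 144
Cov(L_1,L_2) = ρ·σ(L_1)·σ(L_2) = 0.8·5.5·12 = 52.8
Cov(-0.4L_1 + 0.1L_2, -0.1L_1 - 0.3L_2) = (-0.4)(-0.1)V(L_1) + (0.1)(-0.3)V(L_2) + [(-0.4)(-0.3) + (0.1)(-0.1)]Cov(L_1,L_2)
= 0.04·30.25 + -0.03·144 + 0.11·52.8 = 2.698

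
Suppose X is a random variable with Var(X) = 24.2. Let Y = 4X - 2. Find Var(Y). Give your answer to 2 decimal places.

387.20

Var(4X - 2) = (4)²·Var(X) = 16·24.2 = 387.2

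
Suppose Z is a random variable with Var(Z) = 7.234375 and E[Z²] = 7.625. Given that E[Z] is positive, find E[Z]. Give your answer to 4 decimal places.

0.6250

(E[Z])² = E[Z²] − Var(Z) = 7.625 − 7.234375 = 0.390625
E[Z] = √0.390625 = 0.625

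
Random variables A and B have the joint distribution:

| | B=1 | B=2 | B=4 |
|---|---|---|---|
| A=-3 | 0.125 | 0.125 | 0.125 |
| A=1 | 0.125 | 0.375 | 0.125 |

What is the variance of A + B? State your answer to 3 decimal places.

4.688

E[A] = -0.5,  E[B] = 2.25,  E[AB] = -1.25
Var(A) = 4 − (-0.5)² = 3.75;  Var(B) = 6.25 − (2.25)² = 1.1875
cov(A,B) = -1.25 − (-0.5)(2.25) = -0.125
Var(A + B) = (1)²·3.75 + (1)²·1.1875 + 2·(1)·(1)·-0.125 = 4.6875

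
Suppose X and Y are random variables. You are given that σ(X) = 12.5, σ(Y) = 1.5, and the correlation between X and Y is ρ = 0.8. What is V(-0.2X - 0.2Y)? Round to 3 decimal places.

V(X) = (12.5)² = 156.25;  V(Y) = (1.5)² = 2.25
Cov(X,Y) = ρ·σ(X)·σ(Y) = 0.8·12.5·1.5 = 15
V(-0.2X - 0.2Y) = (-0.2)²·V(X) + (-0.2)²·V(Y) + 2·(-0.2)·(-0.2)·Cov(X,Y)
= 0.04·156.25 + 0.04·2.25 + 0.08·15 = 7.54

7.540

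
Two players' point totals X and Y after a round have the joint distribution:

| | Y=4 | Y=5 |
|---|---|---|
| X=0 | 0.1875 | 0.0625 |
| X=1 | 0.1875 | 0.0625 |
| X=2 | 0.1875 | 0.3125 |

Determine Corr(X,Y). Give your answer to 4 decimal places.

0.3419

E[X] = 1.25,  E[Y] = 4.4375
E[XY] = 5.6875
cov(X,Y) = E[XY] − E[X]E[Y] = 5.6875 − (1.25)(4.4375) = 0.140625
Var(X) = 0.6875,  Var(Y) = 0.24609375
ρ = 0.140625 / √(0.6875·0.24609375) ≈ 0.3419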